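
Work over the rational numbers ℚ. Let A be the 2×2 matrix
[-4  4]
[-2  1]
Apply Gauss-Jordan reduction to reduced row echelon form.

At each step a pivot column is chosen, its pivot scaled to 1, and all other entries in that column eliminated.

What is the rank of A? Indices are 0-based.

rank = 2

pivot(0,0)=-4: scale R0 → (1, -1)
  clear (1,0): R1 −= (-2)R0 → (0, -1)
pivot(1,1)=-1: scale R1 → (0, 1)
  clear (0,1): R0 −= (-1)R1 → (1, 0)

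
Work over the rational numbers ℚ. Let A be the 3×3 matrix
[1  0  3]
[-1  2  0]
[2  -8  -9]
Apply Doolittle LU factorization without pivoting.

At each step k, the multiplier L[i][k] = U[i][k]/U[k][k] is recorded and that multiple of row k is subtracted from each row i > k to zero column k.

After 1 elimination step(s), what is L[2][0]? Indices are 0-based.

L[2][0] = 2

Step 1: pivot at (0,0) is 1.
  row1 ← row1 − (-1)·row0  ⇒  L[1][0]=-1, U row1=(0, 2, 3)
  row2 ← row2 − (2)·row0  ⇒  L[2][0]=2, U row2=(0, -8, -15)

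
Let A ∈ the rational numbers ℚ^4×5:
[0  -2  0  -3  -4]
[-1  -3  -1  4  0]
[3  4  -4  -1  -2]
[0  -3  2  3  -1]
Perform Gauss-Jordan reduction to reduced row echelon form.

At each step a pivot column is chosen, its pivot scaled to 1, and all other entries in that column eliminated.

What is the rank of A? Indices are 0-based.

rank = 4

[1] R0 <-> R1
[1] R0 /= -1  ⇒  (1, 3, 1, -4, 0)
     R2 -= 3·R0  ⇒  (0, -5, -7, 11, -2)
[2] R1 /= -2  ⇒  (0, 1, 0, 3/2, 2)
     R0 -= 3·R1  ⇒  (1, 0, 1, -17/2, -6)
     R2 -= -5·R1  ⇒  (0, 0, -7, 37/2, 8)
     R3 -= -3·R1  ⇒  (0, 0, 2, 15/2, 5)
[3] R2 /= -7  ⇒  (0, 0, 1, -37/14, -8/7)
     R0 -= 1·R2  ⇒  (1, 0, 0, -41/7, -34/7)
     R3 -= 2·R2  ⇒  (0, 0, 0, 179/14, 51/7)
[4] R3 /= 179/14  ⇒  (0, 0, 0, 1, 102/179)
     R0 -= -41/7·R3  ⇒  (1, 0, 0, 0, -272/179)
     R1 -= 3/2·R3  ⇒  (0, 1, 0, 0, 205/179)
     R2 -= -37/14·R3  ⇒  (0, 0, 1, 0, 65/179)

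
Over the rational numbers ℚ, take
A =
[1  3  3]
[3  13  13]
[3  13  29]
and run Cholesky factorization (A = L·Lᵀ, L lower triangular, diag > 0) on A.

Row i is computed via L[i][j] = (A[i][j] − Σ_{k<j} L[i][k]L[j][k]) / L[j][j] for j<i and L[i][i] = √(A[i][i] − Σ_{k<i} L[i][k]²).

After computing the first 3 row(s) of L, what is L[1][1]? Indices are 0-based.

Step 1: L[0][0] = √(1) = 1.
  L[1][0] = (3) / L[0][0] = 3.
Step 2: L[1][1] = √(4) = 2.
  L[2][0] = (3) / L[0][0] = 3.
  L[2][1] = (4) / L[1][1] = 2.
Step 3: L[2][2] = √(16) = 4.

L[1][1] = 2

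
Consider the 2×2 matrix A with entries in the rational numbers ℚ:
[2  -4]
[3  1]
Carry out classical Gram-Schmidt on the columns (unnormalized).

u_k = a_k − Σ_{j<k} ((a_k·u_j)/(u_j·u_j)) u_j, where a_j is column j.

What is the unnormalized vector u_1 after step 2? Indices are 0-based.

u_1 = (-42/13, 28/13)

Step 1: u_0 = a_0 = (2, 3).
Step 2: u_1 = a_1 − (-5/13)·u_0 = (-42/13, 28/13).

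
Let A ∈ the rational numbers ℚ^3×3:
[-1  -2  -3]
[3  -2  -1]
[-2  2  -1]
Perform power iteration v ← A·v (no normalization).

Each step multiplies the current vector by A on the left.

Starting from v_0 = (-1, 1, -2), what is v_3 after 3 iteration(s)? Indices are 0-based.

v_0 = (-1, 1, -2).
v_1 = A·v_0 = (5, -3, 6).
v_2 = A·v_1 = (-17, 15, -22).
v_3 = A·v_2 = (53, -59, 86).

v_3 = (53, -59, 86)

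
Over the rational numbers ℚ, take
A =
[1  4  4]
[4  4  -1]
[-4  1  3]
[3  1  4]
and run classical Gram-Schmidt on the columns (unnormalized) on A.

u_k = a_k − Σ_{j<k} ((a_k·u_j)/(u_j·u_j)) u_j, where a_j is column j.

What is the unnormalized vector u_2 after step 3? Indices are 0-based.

Step 1: u_0 = a_0 = (1, 4, -4, 3).
Step 2: u_1 = a_1 − (19/42)·u_0 = (149/42, 46/21, 59/21, -5/14).
Step 3: u_2 = a_2 − (0)·u_0 − (798/1067)·u_1 = (1437/1067, -2815/1067, 959/1067, 4553/1067).

u_2 = (1437/1067, -2815/1067, 959/1067, 4553/1067)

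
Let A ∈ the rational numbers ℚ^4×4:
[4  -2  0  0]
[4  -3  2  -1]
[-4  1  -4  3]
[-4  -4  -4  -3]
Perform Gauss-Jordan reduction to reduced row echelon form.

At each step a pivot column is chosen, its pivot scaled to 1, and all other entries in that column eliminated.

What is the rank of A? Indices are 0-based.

step 1: normalize row 0 (÷4) = (1, -1/2, 0, 0)
  row 1: subtract 4×row0 = (0, -1, 2, -1)
  row 2: subtract -4×row0 = (0, -1, -4, 3)
  row 3: subtract -4×row0 = (0, -6, -4, -3)
step 2: normalize row 1 (÷-1) = (0, 1, -2, 1)
  row 0: subtract -1/2×row1 = (1, 0, -1, 1/2)
  row 2: subtract -1×row1 = (0, 0, -6, 4)
  row 3: subtract -6×row1 = (0, 0, -16, 3)
step 3: normalize row 2 (÷-6) = (0, 0, 1, -2/3)
  row 0: subtract -1×row2 = (1, 0, 0, -1/6)
  row 1: subtract -2×row2 = (0, 1, 0, -1/3)
  row 3: subtract -16×row2 = (0, 0, 0, -23/3)
step 4: normalize row 3 (÷-23/3) = (0, 0, 0, 1)
  row 0: subtract -1/6×row3 = (1, 0, 0, 0)
  row 1: subtract -1/3×row3 = (0, 1, 0, 0)
  row 2: subtract -2/3×row3 = (0, 0, 1, 0)

rank = 4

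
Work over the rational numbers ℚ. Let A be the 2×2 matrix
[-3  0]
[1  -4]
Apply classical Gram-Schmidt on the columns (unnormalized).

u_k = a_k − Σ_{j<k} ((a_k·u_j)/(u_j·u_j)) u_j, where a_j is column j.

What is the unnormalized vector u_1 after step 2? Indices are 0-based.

u_1 = (-6/5, -18/5)

Step 1: u_0 = a_0 = (-3, 1).
Step 2: u_1 = a_1 − (-2/5)·u_0 = (-6/5, -18/5).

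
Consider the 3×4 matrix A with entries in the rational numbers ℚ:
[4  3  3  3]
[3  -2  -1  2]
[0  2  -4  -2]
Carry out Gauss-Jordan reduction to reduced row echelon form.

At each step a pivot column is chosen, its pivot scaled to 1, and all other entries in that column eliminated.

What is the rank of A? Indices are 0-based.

step 1: normalize row 0 (÷4) = (1, 3/4, 3/4, 3/4)
  row 1: subtract 3×row0 = (0, -17/4, -13/4, -1/4)
step 2: normalize row 1 (÷-17/4) = (0, 1, 13/17, 1/17)
  row 0: subtract 3/4×row1 = (1, 0, 3/17, 12/17)
  row 2: subtract 2×row1 = (0, 0, -94/17, -36/17)
step 3: normalize row 2 (÷-94/17) = (0, 0, 1, 18/47)
  row 0: subtract 3/17×row2 = (1, 0, 0, 30/47)
  row 1: subtract 13/17×row2 = (0, 1, 0, -11/47)

rank = 3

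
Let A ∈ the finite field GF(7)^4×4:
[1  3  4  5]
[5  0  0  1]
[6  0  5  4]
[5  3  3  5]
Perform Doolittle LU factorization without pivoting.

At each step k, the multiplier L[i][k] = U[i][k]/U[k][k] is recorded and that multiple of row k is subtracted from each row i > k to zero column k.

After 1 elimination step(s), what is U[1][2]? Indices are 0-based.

U[1][2] = 1

Step 1: pivot at (0,0) is 1.
  row1 ← row1 − (5)·row0  ⇒  L[1][0]=5, U row1=(0, 6, 1, 4)
  row2 ← row2 − (6)·row0  ⇒  L[2][0]=6, U row2=(0, 3, 2, 2)
  row3 ← row3 − (5)·row0  ⇒  L[3][0]=5, U row3=(0, 2, 4, 1)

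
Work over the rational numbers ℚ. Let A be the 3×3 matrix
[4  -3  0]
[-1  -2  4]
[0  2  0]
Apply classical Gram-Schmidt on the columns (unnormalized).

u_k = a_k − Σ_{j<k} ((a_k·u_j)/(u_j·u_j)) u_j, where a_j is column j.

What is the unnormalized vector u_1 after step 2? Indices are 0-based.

u_1 = (-11/17, -44/17, 2)

Step 1: u_0 = a_0 = (4, -1, 0).
Step 2: u_1 = a_1 − (-10/17)·u_0 = (-11/17, -44/17, 2).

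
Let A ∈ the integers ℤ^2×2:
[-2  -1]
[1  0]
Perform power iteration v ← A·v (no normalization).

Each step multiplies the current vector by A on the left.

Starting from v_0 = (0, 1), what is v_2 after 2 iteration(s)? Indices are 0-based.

v_2 = (2, -1)

v_0 = (0, 1).
v_1 = A·v_0 = (-1, 0).
v_2 = A·v_1 = (2, -1).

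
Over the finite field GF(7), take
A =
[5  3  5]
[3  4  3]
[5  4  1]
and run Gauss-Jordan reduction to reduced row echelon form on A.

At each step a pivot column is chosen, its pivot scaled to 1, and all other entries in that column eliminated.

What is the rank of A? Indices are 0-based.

step 1: normalize row 0 (÷5) = (1, 2, 1)
  row 1: subtract 3×row0 = (0, 5, 0)
  row 2: subtract 5×row0 = (0, 1, 3)
step 2: normalize row 1 (÷5) = (0, 1, 0)
  row 0: subtract 2×row1 = (1, 0, 1)
  row 2: subtract 1×row1 = (0, 0, 3)
step 3: normalize row 2 (÷3) = (0, 0, 1)
  row 0: subtract 1×row2 = (1, 0, 0)

rank = 3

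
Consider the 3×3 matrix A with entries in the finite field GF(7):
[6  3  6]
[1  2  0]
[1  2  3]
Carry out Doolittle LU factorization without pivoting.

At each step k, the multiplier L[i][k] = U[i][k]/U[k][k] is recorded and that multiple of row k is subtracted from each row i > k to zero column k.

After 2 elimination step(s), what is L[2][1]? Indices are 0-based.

k=0: U[0][0]=6
  eliminate (1,0): mult=6, new row 1: (0, 5, 6); set L[1][0]=6
  eliminate (2,0): mult=6, new row 2: (0, 5, 2); set L[2][0]=6
k=1: U[1][1]=5
  eliminate (2,1): mult=1, new row 2: (0, 0, 3); set L[2][1]=1

L[2][1] = 1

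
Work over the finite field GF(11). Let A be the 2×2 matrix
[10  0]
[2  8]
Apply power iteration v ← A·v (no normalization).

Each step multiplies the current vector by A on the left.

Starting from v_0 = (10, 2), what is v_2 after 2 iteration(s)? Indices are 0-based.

v_0 = (10, 2).
v_1 = A·v_0 = (1, 3).
v_2 = A·v_1 = (10, 4).

v_2 = (10, 4)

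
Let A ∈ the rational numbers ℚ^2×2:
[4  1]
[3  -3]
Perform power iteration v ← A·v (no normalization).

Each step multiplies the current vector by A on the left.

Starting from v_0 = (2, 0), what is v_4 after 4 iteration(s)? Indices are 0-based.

v_4 = (728, 186)

v_0 = (2, 0).
v_1 = A·v_0 = (8, 6).
v_2 = A·v_1 = (38, 6).
v_3 = A·v_2 = (158, 96).
v_4 = A·v_3 = (728, 186).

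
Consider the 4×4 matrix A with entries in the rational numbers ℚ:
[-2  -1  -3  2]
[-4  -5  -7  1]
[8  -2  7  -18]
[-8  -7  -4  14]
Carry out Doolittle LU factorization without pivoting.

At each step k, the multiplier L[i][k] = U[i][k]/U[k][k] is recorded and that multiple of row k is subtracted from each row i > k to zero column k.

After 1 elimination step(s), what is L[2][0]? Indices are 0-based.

k=0: U[0][0]=-2
  eliminate (1,0): mult=2, new row 1: (0, -3, -1, -3); set L[1][0]=2
  eliminate (2,0): mult=-4, new row 2: (0, -6, -5, -10); set L[2][0]=-4
  eliminate (3,0): mult=4, new row 3: (0, -3, 8, 6); set L[3][0]=4

L[2][0] = -4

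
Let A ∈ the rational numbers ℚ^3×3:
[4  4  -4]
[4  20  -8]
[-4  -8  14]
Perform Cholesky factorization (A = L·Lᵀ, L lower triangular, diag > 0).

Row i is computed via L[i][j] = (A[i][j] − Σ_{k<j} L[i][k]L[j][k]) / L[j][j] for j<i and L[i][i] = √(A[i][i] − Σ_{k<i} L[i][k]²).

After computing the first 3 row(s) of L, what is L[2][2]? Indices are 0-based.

Step 1: L[0][0] = √(4) = 2.
  L[1][0] = (4) / L[0][0] = 2.
Step 2: L[1][1] = √(16) = 4.
  L[2][0] = (-4) / L[0][0] = -2.
  L[2][1] = (-4) / L[1][1] = -1.
Step 3: L[2][2] = √(9) = 3.

L[2][2] = 3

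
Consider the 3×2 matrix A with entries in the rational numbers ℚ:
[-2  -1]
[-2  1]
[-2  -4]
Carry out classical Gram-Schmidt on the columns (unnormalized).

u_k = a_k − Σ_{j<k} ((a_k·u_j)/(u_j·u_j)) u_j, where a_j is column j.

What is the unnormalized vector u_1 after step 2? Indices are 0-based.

u_1 = (1/3, 7/3, -8/3)

Step 1: u_0 = a_0 = (-2, -2, -2).
Step 2: u_1 = a_1 − (2/3)·u_0 = (1/3, 7/3, -8/3).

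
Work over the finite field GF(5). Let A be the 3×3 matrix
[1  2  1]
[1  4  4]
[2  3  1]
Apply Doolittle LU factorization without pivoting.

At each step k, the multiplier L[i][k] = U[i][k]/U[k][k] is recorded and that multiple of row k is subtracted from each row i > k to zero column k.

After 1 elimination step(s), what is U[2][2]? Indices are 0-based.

Step 1: pivot at (0,0) is 1.
  row1 ← row1 − (1)·row0  ⇒  L[1][0]=1, U row1=(0, 2, 3)
  row2 ← row2 − (2)·row0  ⇒  L[2][0]=2, U row2=(0, 4, 4)

U[2][2] = 4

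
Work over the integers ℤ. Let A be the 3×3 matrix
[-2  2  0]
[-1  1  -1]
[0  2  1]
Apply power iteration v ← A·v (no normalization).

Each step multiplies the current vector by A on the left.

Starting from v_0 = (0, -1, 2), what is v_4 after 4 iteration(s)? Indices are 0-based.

v_0 = (0, -1, 2).
v_1 = A·v_0 = (-2, -3, 0).
v_2 = A·v_1 = (-2, -1, -6).
v_3 = A·v_2 = (2, 7, -8).
v_4 = A·v_3 = (10, 13, 6).

v_4 = (10, 13, 6)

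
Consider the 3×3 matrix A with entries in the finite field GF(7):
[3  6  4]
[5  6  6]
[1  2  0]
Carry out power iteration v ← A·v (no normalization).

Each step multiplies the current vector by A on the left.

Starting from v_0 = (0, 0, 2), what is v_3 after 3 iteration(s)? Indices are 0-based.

v_0 = (0, 0, 2).
v_1 = A·v_0 = (1, 5, 0).
v_2 = A·v_1 = (5, 0, 4).
v_3 = A·v_2 = (3, 0, 5).

v_3 = (3, 0, 5)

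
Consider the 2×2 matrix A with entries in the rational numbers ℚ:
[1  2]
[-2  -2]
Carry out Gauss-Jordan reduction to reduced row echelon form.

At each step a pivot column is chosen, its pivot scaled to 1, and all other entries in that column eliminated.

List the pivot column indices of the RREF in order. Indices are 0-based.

[1] R0 /= 1  ⇒  (1, 2)
     R1 -= -2·R0  ⇒  (0, 2)
[2] R1 /= 2  ⇒  (0, 1)
     R0 -= 2·R1  ⇒  (1, 0)

pivot columns: 0, 1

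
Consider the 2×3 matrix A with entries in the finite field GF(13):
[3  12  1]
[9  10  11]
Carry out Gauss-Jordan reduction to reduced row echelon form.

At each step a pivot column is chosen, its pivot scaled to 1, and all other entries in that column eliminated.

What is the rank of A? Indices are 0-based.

pivot(0,0)=3: scale R0 → (1, 4, 9)
  clear (1,0): R1 −= (9)R0 → (0, 0, 8)
col 1: no nonzero at/below row 1; advance.
pivot(1,2)=8: scale R1 → (0, 0, 1)
  clear (0,2): R0 −= (9)R1 → (1, 4, 0)

rank = 2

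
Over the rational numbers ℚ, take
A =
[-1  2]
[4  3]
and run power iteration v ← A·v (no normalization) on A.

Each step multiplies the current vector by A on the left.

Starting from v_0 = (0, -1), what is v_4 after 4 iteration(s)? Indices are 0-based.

v_0 = (0, -1).
v_1 = A·v_0 = (-2, -3).
v_2 = A·v_1 = (-4, -17).
v_3 = A·v_2 = (-30, -67).
v_4 = A·v_3 = (-104, -321).

v_4 = (-104, -321)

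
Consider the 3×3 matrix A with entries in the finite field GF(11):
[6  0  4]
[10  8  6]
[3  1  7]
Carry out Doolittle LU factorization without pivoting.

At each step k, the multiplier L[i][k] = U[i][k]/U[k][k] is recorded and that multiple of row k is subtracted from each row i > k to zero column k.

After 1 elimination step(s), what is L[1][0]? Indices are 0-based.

L[1][0] = 9

[col 0] pivot 6
  R1 -= 9*R0 → (0, 8, 3)  (L[1][0] := 9)
  R2 -= 6*R0 → (0, 1, 5)  (L[2][0] := 6)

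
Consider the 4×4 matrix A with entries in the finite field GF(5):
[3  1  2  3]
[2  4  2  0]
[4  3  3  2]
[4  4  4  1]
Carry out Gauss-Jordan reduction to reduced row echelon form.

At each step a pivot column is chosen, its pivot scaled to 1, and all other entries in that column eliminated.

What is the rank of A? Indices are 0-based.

pivot(0,0)=3: scale R0 → (1, 2, 4, 1)
  clear (1,0): R1 −= (2)R0 → (0, 0, 4, 3)
  clear (2,0): R2 −= (4)R0 → (0, 0, 2, 3)
  clear (3,0): R3 −= (4)R0 → (0, 1, 3, 2)
pivot(1,1): swap R1↔R3
pivot(1,1)=1: scale R1 → (0, 1, 3, 2)
  clear (0,1): R0 −= (2)R1 → (1, 0, 3, 2)
pivot(2,2)=2: scale R2 → (0, 0, 1, 4)
  clear (0,2): R0 −= (3)R2 → (1, 0, 0, 0)
  clear (1,2): R1 −= (3)R2 → (0, 1, 0, 0)
  clear (3,2): R3 −= (4)R2 → (0, 0, 0, 2)
pivot(3,3)=2: scale R3 → (0, 0, 0, 1)
  clear (2,3): R2 −= (4)R3 → (0, 0, 1, 0)

rank = 4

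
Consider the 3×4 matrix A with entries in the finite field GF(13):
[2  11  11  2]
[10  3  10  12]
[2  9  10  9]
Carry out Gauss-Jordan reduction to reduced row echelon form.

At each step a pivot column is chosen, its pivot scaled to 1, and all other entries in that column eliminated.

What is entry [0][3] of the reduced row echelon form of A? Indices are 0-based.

M[0][3] = 6

step 1: normalize row 0 (÷2) = (1, 12, 12, 1)
  row 1: subtract 10×row0 = (0, 0, 7, 2)
  row 2: subtract 2×row0 = (0, 11, 12, 7)
step 2: exchange rows 1,2
step 2: normalize row 1 (÷11) = (0, 1, 7, 3)
  row 0: subtract 12×row1 = (1, 0, 6, 4)
step 3: normalize row 2 (÷7) = (0, 0, 1, 4)
  row 0: subtract 6×row2 = (1, 0, 0, 6)
  row 1: subtract 7×row2 = (0, 1, 0, 1)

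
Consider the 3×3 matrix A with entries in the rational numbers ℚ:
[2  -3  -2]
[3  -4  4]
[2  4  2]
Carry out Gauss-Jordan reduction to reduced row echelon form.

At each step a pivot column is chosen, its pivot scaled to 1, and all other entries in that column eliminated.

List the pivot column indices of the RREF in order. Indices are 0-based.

pivot columns: 0, 1, 2

[1] R0 /= 2  ⇒  (1, -3/2, -1)
     R1 -= 3·R0  ⇒  (0, 1/2, 7)
     R2 -= 2·R0  ⇒  (0, 7, 4)
[2] R1 /= 1/2  ⇒  (0, 1, 14)
     R0 -= -3/2·R1  ⇒  (1, 0, 20)
     R2 -= 7·R1  ⇒  (0, 0, -94)
[3] R2 /= -94  ⇒  (0, 0, 1)
     R0 -= 20·R2  ⇒  (1, 0, 0)
     R1 -= 14·R2  ⇒  (0, 1, 0)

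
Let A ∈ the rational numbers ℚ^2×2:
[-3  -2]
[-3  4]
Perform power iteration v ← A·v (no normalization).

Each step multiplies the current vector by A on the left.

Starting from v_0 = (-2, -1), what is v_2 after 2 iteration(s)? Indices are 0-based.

v_0 = (-2, -1).
v_1 = A·v_0 = (8, 2).
v_2 = A·v_1 = (-28, -16).

v_2 = (-28, -16)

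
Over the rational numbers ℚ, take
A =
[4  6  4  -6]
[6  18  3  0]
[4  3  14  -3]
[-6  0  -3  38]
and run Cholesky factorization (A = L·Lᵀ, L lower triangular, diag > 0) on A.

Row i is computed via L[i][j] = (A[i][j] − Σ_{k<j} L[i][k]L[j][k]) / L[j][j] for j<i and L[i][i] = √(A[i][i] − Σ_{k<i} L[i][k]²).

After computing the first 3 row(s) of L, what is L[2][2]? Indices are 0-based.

Step 1: L[0][0] = √(4) = 2.
  L[1][0] = (6) / L[0][0] = 3.
Step 2: L[1][1] = √(9) = 3.
  L[2][0] = (4) / L[0][0] = 2.
  L[2][1] = (-3) / L[1][1] = -1.
Step 3: L[2][2] = √(9) = 3.

L[2][2] = 3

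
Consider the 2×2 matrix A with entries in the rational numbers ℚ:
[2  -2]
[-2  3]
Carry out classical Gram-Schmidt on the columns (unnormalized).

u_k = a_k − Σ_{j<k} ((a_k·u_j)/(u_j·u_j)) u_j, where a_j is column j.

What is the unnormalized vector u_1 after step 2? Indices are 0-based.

u_1 = (1/2, 1/2)

Step 1: u_0 = a_0 = (2, -2).
Step 2: u_1 = a_1 − (-5/4)·u_0 = (1/2, 1/2).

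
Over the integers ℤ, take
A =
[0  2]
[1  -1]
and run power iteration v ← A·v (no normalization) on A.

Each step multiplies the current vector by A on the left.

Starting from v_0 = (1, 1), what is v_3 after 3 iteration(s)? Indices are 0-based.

v_3 = (4, -2)

v_0 = (1, 1).
v_1 = A·v_0 = (2, 0).
v_2 = A·v_1 = (0, 2).
v_3 = A·v_2 = (4, -2).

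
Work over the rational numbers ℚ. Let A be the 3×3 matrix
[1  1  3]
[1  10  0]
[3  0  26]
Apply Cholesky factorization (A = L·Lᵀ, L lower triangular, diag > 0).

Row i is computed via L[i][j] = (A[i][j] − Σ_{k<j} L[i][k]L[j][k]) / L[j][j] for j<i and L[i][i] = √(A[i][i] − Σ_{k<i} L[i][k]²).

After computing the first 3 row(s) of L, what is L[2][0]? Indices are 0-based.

L[2][0] = 3

Step 1: L[0][0] = √(1) = 1.
  L[1][0] = (1) / L[0][0] = 1.
Step 2: L[1][1] = √(9) = 3.
  L[2][0] = (3) / L[0][0] = 3.
  L[2][1] = (-3) / L[1][1] = -1.
Step 3: L[2][2] = √(16) = 4.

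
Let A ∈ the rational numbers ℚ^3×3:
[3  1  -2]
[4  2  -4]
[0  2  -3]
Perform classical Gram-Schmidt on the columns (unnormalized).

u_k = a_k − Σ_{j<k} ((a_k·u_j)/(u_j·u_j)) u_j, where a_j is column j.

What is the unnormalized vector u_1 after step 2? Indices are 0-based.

Step 1: u_0 = a_0 = (3, 4, 0).
Step 2: u_1 = a_1 − (11/25)·u_0 = (-8/25, 6/25, 2).

u_1 = (-8/25, 6/25, 2)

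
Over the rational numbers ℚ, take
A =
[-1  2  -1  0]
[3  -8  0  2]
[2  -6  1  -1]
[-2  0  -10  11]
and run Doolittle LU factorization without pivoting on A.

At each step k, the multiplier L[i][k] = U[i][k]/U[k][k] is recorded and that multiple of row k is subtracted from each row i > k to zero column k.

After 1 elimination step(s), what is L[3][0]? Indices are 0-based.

L[3][0] = 2

[col 0] pivot -1
  R1 -= -3*R0 → (0, -2, -3, 2)  (L[1][0] := -3)
  R2 -= -2*R0 → (0, -2, -1, -1)  (L[2][0] := -2)
  R3 -= 2*R0 → (0, -4, -8, 11)  (L[3][0] := 2)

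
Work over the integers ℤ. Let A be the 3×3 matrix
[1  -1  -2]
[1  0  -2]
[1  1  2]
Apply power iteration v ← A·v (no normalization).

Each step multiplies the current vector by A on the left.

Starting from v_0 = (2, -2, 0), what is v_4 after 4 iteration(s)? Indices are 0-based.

v_0 = (2, -2, 0).
v_1 = A·v_0 = (4, 2, 0).
v_2 = A·v_1 = (2, 4, 6).
v_3 = A·v_2 = (-14, -10, 18).
v_4 = A·v_3 = (-40, -50, 12).

v_4 = (-40, -50, 12)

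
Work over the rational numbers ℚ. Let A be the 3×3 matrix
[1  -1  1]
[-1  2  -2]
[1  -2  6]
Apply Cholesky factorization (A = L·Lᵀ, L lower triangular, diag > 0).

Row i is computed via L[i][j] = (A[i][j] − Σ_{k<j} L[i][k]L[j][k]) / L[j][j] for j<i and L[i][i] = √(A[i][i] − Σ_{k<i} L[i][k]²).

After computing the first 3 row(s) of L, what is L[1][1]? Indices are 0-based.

L[1][1] = 1

Step 1: L[0][0] = √(1) = 1.
  L[1][0] = (-1) / L[0][0] = -1.
Step 2: L[1][1] = √(1) = 1.
  L[2][0] = (1) / L[0][0] = 1.
  L[2][1] = (-1) / L[1][1] = -1.
Step 3: L[2][2] = √(4) = 2.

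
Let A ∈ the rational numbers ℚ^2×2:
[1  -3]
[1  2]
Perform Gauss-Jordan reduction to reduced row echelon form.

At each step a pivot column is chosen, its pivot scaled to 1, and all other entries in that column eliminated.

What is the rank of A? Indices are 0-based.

[1] R0 /= 1  ⇒  (1, -3)
     R1 -= 1·R0  ⇒  (0, 5)
[2] R1 /= 5  ⇒  (0, 1)
     R0 -= -3·R1  ⇒  (1, 0)

rank = 2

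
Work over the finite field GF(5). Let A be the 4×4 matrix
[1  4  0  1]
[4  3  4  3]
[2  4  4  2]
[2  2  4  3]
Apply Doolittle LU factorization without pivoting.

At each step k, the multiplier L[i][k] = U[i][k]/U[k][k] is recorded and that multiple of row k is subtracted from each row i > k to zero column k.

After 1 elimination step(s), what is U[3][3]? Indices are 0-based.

U[3][3] = 1

[col 0] pivot 1
  R1 -= 4*R0 → (0, 2, 4, 4)  (L[1][0] := 4)
  R2 -= 2*R0 → (0, 1, 4, 0)  (L[2][0] := 2)
  R3 -= 2*R0 → (0, 4, 4, 1)  (L[3][0] := 2)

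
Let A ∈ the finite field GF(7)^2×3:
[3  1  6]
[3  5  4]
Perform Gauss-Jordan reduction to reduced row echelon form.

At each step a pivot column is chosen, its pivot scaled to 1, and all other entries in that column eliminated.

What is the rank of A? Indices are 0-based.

step 1: normalize row 0 (÷3) = (1, 5, 2)
  row 1: subtract 3×row0 = (0, 4, 5)
step 2: normalize row 1 (÷4) = (0, 1, 3)
  row 0: subtract 5×row1 = (1, 0, 1)

rank = 2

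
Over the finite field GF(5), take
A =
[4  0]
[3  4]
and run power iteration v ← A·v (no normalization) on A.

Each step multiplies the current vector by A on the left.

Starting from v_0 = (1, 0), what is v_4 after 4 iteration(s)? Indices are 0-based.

v_4 = (1, 3)

v_0 = (1, 0).
v_1 = A·v_0 = (4, 3).
v_2 = A·v_1 = (1, 4).
v_3 = A·v_2 = (4, 4).
v_4 = A·v_3 = (1, 3).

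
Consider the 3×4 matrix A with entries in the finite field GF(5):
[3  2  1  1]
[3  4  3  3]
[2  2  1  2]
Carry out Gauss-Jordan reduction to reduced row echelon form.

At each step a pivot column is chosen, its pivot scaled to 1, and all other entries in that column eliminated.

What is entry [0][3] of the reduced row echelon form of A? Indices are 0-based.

pivot(0,0)=3: scale R0 → (1, 4, 2, 2)
  clear (1,0): R1 −= (3)R0 → (0, 2, 2, 2)
  clear (2,0): R2 −= (2)R0 → (0, 4, 2, 3)
pivot(1,1)=2: scale R1 → (0, 1, 1, 1)
  clear (0,1): R0 −= (4)R1 → (1, 0, 3, 3)
  clear (2,1): R2 −= (4)R1 → (0, 0, 3, 4)
pivot(2,2)=3: scale R2 → (0, 0, 1, 3)
  clear (0,2): R0 −= (3)R2 → (1, 0, 0, 4)
  clear (1,2): R1 −= (1)R2 → (0, 1, 0, 3)

M[0][3] = 4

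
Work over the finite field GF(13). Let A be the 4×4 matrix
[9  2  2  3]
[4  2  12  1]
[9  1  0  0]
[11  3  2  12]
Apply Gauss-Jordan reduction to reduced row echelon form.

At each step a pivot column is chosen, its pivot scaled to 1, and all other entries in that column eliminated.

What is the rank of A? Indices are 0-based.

pivot(0,0)=9: scale R0 → (1, 6, 6, 9)
  clear (1,0): R1 −= (4)R0 → (0, 4, 1, 4)
  clear (2,0): R2 −= (9)R0 → (0, 12, 11, 10)
  clear (3,0): R3 −= (11)R0 → (0, 2, 1, 4)
pivot(1,1)=4: scale R1 → (0, 1, 10, 1)
  clear (0,1): R0 −= (6)R1 → (1, 0, 11, 3)
  clear (2,1): R2 −= (12)R1 → (0, 0, 8, 11)
  clear (3,1): R3 −= (2)R1 → (0, 0, 7, 2)
pivot(2,2)=8: scale R2 → (0, 0, 1, 3)
  clear (0,2): R0 −= (11)R2 → (1, 0, 0, 9)
  clear (1,2): R1 −= (10)R2 → (0, 1, 0, 10)
  clear (3,2): R3 −= (7)R2 → (0, 0, 0, 7)
pivot(3,3)=7: scale R3 → (0, 0, 0, 1)
  clear (0,3): R0 −= (9)R3 → (1, 0, 0, 0)
  clear (1,3): R1 −= (10)R3 → (0, 1, 0, 0)
  clear (2,3): R2 −= (3)R3 → (0, 0, 1, 0)

rank = 4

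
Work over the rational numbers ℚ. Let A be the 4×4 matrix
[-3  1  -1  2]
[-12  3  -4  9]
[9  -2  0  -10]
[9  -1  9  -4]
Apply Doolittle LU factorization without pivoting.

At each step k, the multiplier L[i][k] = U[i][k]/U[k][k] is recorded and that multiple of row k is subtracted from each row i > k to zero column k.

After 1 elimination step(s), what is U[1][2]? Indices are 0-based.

Step 1: pivot at (0,0) is -3.
  row1 ← row1 − (4)·row0  ⇒  L[1][0]=4, U row1=(0, -1, 0, 1)
  row2 ← row2 − (-3)·row0  ⇒  L[2][0]=-3, U row2=(0, 1, -3, -4)
  row3 ← row3 − (-3)·row0  ⇒  L[3][0]=-3, U row3=(0, 2, 6, 2)

U[1][2] = 0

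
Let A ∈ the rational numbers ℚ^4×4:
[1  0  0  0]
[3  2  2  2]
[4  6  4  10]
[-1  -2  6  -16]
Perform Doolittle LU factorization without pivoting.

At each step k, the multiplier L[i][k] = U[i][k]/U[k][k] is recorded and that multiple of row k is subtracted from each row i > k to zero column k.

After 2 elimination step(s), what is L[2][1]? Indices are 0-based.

L[2][1] = 3

k=0: U[0][0]=1
  eliminate (1,0): mult=3, new row 1: (0, 2, 2, 2); set L[1][0]=3
  eliminate (2,0): mult=4, new row 2: (0, 6, 4, 10); set L[2][0]=4
  eliminate (3,0): mult=-1, new row 3: (0, -2, 6, -16); set L[3][0]=-1
k=1: U[1][1]=2
  eliminate (2,1): mult=3, new row 2: (0, 0, -2, 4); set L[2][1]=3
  eliminate (3,1): mult=-1, new row 3: (0, 0, 8, -14); set L[3][1]=-1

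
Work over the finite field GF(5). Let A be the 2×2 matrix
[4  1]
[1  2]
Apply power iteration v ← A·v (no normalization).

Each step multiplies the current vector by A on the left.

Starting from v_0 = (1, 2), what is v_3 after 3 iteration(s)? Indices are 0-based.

v_3 = (2, 1)

v_0 = (1, 2).
v_1 = A·v_0 = (1, 0).
v_2 = A·v_1 = (4, 1).
v_3 = A·v_2 = (2, 1).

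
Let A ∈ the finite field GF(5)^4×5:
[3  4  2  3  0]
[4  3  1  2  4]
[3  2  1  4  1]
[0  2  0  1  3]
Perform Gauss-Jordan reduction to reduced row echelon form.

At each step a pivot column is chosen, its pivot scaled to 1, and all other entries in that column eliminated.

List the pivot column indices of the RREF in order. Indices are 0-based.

pivot(0,0)=3: scale R0 → (1, 3, 4, 1, 0)
  clear (1,0): R1 −= (4)R0 → (0, 1, 0, 3, 4)
  clear (2,0): R2 −= (3)R0 → (0, 3, 4, 1, 1)
pivot(1,1)=1: scale R1 → (0, 1, 0, 3, 4)
  clear (0,1): R0 −= (3)R1 → (1, 0, 4, 2, 3)
  clear (2,1): R2 −= (3)R1 → (0, 0, 4, 2, 4)
  clear (3,1): R3 −= (2)R1 → (0, 0, 0, 0, 0)
pivot(2,2)=4: scale R2 → (0, 0, 1, 3, 1)
  clear (0,2): R0 −= (4)R2 → (1, 0, 0, 0, 4)
col 3: no nonzero at/below row 3; advance.
col 4: no nonzero at/below row 3; advance.

pivot columns: 0, 1, 2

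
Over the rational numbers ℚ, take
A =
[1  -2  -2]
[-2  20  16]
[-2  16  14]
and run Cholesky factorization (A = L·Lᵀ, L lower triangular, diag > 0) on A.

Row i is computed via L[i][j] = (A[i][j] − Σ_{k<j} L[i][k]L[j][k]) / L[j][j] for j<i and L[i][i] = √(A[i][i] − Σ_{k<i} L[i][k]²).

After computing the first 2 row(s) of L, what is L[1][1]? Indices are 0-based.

L[1][1] = 4

Step 1: L[0][0] = √(1) = 1.
  L[1][0] = (-2) / L[0][0] = -2.
Step 2: L[1][1] = √(16) = 4.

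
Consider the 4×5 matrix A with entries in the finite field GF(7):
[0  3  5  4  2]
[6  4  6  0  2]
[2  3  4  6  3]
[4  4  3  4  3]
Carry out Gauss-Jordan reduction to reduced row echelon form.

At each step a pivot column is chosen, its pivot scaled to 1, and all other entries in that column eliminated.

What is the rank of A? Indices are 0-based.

rank = 4

[1] R0 <-> R1
[1] R0 /= 6  ⇒  (1, 3, 1, 0, 5)
     R2 -= 2·R0  ⇒  (0, 4, 2, 6, 0)
     R3 -= 4·R0  ⇒  (0, 6, 6, 4, 4)
[2] R1 /= 3  ⇒  (0, 1, 4, 6, 3)
     R0 -= 3·R1  ⇒  (1, 0, 3, 3, 3)
     R2 -= 4·R1  ⇒  (0, 0, 0, 3, 2)
     R3 -= 6·R1  ⇒  (0, 0, 3, 3, 0)
[3] R2 <-> R3
[3] R2 /= 3  ⇒  (0, 0, 1, 1, 0)
     R0 -= 3·R2  ⇒  (1, 0, 0, 0, 3)
     R1 -= 4·R2  ⇒  (0, 1, 0, 2, 3)
[4] R3 /= 3  ⇒  (0, 0, 0, 1, 3)
     R1 -= 2·R3  ⇒  (0, 1, 0, 0, 4)
     R2 -= 1·R3  ⇒  (0, 0, 1, 0, 4)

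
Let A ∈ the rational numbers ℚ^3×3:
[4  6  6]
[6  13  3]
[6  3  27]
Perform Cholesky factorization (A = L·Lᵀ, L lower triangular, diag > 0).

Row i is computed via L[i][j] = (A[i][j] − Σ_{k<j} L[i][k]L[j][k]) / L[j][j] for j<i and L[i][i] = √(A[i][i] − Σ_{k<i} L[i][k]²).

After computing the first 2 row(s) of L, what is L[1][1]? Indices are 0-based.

Step 1: L[0][0] = √(4) = 2.
  L[1][0] = (6) / L[0][0] = 3.
Step 2: L[1][1] = √(4) = 2.

L[1][1] = 2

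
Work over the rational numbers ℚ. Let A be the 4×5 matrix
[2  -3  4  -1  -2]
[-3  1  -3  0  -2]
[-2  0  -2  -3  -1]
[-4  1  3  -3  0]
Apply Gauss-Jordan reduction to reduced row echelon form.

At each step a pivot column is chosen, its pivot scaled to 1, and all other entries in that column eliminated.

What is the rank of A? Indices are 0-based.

[1] R0 /= 2  ⇒  (1, -3/2, 2, -1/2, -1)
     R1 -= -3·R0  ⇒  (0, -7/2, 3, -3/2, -5)
     R2 -= -2·R0  ⇒  (0, -3, 2, -4, -3)
     R3 -= -4·R0  ⇒  (0, -5, 11, -5, -4)
[2] R1 /= -7/2  ⇒  (0, 1, -6/7, 3/7, 10/7)
     R0 -= -3/2·R1  ⇒  (1, 0, 5/7, 1/7, 8/7)
     R2 -= -3·R1  ⇒  (0, 0, -4/7, -19/7, 9/7)
     R3 -= -5·R1  ⇒  (0, 0, 47/7, -20/7, 22/7)
[3] R2 /= -4/7  ⇒  (0, 0, 1, 19/4, -9/4)
     R0 -= 5/7·R2  ⇒  (1, 0, 0, -13/4, 11/4)
     R1 -= -6/7·R2  ⇒  (0, 1, 0, 9/2, -1/2)
     R3 -= 47/7·R2  ⇒  (0, 0, 0, -139/4, 73/4)
[4] R3 /= -139/4  ⇒  (0, 0, 0, 1, -73/139)
     R0 -= -13/4·R3  ⇒  (1, 0, 0, 0, 145/139)
     R1 -= 9/2·R3  ⇒  (0, 1, 0, 0, 259/139)
     R2 -= 19/4·R3  ⇒  (0, 0, 1, 0, 34/139)

rank = 4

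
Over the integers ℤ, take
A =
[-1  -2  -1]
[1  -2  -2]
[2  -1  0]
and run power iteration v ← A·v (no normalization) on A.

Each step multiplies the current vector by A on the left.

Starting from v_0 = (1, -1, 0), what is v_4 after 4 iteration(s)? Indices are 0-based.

v_0 = (1, -1, 0).
v_1 = A·v_0 = (1, 3, 3).
v_2 = A·v_1 = (-10, -11, -1).
v_3 = A·v_2 = (33, 14, -9).
v_4 = A·v_3 = (-52, 23, 52).

v_4 = (-52, 23, 52)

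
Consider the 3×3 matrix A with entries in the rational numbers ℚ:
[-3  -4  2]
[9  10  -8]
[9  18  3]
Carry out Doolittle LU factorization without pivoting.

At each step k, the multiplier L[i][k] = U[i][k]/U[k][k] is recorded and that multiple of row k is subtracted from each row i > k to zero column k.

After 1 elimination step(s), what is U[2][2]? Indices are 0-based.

U[2][2] = 9

k=0: U[0][0]=-3
  eliminate (1,0): mult=-3, new row 1: (0, -2, -2); set L[1][0]=-3
  eliminate (2,0): mult=-3, new row 2: (0, 6, 9); set L[2][0]=-3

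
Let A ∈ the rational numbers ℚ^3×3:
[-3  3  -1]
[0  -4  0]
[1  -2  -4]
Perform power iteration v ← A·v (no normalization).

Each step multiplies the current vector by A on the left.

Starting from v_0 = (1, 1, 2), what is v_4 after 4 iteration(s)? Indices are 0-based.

v_0 = (1, 1, 2).
v_1 = A·v_0 = (-2, -4, -9).
v_2 = A·v_1 = (3, 16, 42).
v_3 = A·v_2 = (-3, -64, -197).
v_4 = A·v_3 = (14, 256, 913).

v_4 = (14, 256, 913)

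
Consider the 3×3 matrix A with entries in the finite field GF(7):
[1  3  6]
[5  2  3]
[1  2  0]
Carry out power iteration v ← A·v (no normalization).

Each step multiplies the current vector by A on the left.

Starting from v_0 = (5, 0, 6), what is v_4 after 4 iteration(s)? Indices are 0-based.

v_0 = (5, 0, 6).
v_1 = A·v_0 = (6, 1, 5).
v_2 = A·v_1 = (4, 5, 1).
v_3 = A·v_2 = (4, 5, 0).
v_4 = A·v_3 = (5, 2, 0).

v_4 = (5, 2, 0)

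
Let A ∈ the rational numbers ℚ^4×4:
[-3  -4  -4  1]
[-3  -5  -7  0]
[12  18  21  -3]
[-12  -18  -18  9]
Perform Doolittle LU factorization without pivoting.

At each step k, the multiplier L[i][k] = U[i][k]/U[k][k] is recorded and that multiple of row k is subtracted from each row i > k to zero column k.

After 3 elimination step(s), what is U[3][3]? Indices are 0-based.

Step 1: pivot at (0,0) is -3.
  row1 ← row1 − (1)·row0  ⇒  L[1][0]=1, U row1=(0, -1, -3, -1)
  row2 ← row2 − (-4)·row0  ⇒  L[2][0]=-4, U row2=(0, 2, 5, 1)
  row3 ← row3 − (4)·row0  ⇒  L[3][0]=4, U row3=(0, -2, -2, 5)
Step 2: pivot at (1,1) is -1.
  row2 ← row2 − (-2)·row1  ⇒  L[2][1]=-2, U row2=(0, 0, -1, -1)
  row3 ← row3 − (2)·row1  ⇒  L[3][1]=2, U row3=(0, 0, 4, 7)
Step 3: pivot at (2,2) is -1.
  row3 ← row3 − (-4)·row2  ⇒  L[3][2]=-4, U row3=(0, 0, 0, 3)

U[3][3] = 3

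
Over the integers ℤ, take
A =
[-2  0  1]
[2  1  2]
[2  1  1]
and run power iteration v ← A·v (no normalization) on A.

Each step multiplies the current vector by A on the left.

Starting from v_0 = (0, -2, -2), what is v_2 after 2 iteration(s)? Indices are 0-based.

v_0 = (0, -2, -2).
v_1 = A·v_0 = (-2, -6, -4).
v_2 = A·v_1 = (0, -18, -14).

v_2 = (0, -18, -14)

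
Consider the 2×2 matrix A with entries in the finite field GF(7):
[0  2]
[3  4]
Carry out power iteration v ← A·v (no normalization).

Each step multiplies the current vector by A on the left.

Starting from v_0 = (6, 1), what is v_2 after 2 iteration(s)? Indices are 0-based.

v_0 = (6, 1).
v_1 = A·v_0 = (2, 1).
v_2 = A·v_1 = (2, 3).

v_2 = (2, 3)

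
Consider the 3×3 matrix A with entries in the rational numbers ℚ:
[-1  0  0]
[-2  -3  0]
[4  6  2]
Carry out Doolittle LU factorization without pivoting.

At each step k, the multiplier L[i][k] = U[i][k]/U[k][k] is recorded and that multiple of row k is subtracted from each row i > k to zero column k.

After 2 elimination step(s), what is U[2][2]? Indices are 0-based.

k=0: U[0][0]=-1
  eliminate (1,0): mult=2, new row 1: (0, -3, 0); set L[1][0]=2
  eliminate (2,0): mult=-4, new row 2: (0, 6, 2); set L[2][0]=-4
k=1: U[1][1]=-3
  eliminate (2,1): mult=-2, new row 2: (0, 0, 2); set L[2][1]=-2

U[2][2] = 2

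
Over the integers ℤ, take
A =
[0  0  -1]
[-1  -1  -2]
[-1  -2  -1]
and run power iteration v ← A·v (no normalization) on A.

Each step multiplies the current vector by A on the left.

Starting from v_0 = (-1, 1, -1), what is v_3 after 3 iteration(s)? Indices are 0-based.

v_3 = (5, 13, 11)

v_0 = (-1, 1, -1).
v_1 = A·v_0 = (1, 2, 0).
v_2 = A·v_1 = (0, -3, -5).
v_3 = A·v_2 = (5, 13, 11).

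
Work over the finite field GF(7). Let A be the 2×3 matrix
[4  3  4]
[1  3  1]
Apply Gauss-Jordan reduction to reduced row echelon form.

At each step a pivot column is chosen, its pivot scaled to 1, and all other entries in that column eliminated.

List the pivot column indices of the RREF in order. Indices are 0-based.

pivot columns: 0, 1

step 1: normalize row 0 (÷4) = (1, 6, 1)
  row 1: subtract 1×row0 = (0, 4, 0)
step 2: normalize row 1 (÷4) = (0, 1, 0)
  row 0: subtract 6×row1 = (1, 0, 1)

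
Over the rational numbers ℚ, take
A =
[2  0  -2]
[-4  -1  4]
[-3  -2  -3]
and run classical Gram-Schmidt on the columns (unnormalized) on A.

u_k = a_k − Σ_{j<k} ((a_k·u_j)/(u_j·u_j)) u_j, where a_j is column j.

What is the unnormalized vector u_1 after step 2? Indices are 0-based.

u_1 = (-20/29, 11/29, -28/29)

Step 1: u_0 = a_0 = (2, -4, -3).
Step 2: u_1 = a_1 − (10/29)·u_0 = (-20/29, 11/29, -28/29).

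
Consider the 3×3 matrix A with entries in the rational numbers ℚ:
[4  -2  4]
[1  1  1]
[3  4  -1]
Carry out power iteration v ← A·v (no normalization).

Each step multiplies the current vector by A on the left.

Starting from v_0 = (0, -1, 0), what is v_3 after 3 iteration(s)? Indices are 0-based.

v_3 = (6, -3, -36)

v_0 = (0, -1, 0).
v_1 = A·v_0 = (2, -1, -4).
v_2 = A·v_1 = (-6, -3, 6).
v_3 = A·v_2 = (6, -3, -36).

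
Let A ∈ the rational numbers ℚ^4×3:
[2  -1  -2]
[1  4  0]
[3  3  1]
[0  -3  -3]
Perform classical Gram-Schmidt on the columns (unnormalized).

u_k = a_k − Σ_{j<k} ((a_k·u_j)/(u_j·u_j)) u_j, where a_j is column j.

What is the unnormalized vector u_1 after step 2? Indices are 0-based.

u_1 = (-18/7, 45/14, 9/14, -3)

Step 1: u_0 = a_0 = (2, 1, 3, 0).
Step 2: u_1 = a_1 − (11/14)·u_0 = (-18/7, 45/14, 9/14, -3).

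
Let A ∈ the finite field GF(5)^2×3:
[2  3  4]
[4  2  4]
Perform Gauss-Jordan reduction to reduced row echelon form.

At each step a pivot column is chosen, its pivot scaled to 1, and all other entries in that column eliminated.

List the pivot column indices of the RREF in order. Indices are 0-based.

pivot columns: 0, 1

step 1: normalize row 0 (÷2) = (1, 4, 2)
  row 1: subtract 4×row0 = (0, 1, 1)
step 2: normalize row 1 (÷1) = (0, 1, 1)
  row 0: subtract 4×row1 = (1, 0, 3)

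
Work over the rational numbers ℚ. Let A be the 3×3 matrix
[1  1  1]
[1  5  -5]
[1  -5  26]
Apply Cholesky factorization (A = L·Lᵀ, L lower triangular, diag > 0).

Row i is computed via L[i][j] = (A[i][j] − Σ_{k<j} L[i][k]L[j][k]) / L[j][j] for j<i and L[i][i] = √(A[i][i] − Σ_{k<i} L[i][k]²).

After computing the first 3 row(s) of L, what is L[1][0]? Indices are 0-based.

L[1][0] = 1

Step 1: L[0][0] = √(1) = 1.
  L[1][0] = (1) / L[0][0] = 1.
Step 2: L[1][1] = √(4) = 2.
  L[2][0] = (1) / L[0][0] = 1.
  L[2][1] = (-6) / L[1][1] = -3.
Step 3: L[2][2] = √(16) = 4.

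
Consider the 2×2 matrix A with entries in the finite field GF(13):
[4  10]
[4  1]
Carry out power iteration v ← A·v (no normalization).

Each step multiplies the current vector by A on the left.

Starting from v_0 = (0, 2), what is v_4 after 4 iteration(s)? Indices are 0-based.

v_0 = (0, 2).
v_1 = A·v_0 = (7, 2).
v_2 = A·v_1 = (9, 4).
v_3 = A·v_2 = (11, 1).
v_4 = A·v_3 = (2, 6).

v_4 = (2, 6)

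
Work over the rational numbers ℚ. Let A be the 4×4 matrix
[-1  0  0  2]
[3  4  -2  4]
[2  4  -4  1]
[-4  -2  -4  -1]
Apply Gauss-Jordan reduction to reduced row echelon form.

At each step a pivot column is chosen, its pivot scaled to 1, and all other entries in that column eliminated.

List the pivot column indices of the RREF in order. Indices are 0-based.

pivot columns: 0, 1, 2, 3

[1] R0 /= -1  ⇒  (1, 0, 0, -2)
     R1 -= 3·R0  ⇒  (0, 4, -2, 10)
     R2 -= 2·R0  ⇒  (0, 4, -4, 5)
     R3 -= -4·R0  ⇒  (0, -2, -4, -9)
[2] R1 /= 4  ⇒  (0, 1, -1/2, 5/2)
     R2 -= 4·R1  ⇒  (0, 0, -2, -5)
     R3 -= -2·R1  ⇒  (0, 0, -5, -4)
[3] R2 /= -2  ⇒  (0, 0, 1, 5/2)
     R1 -= -1/2·R2  ⇒  (0, 1, 0, 15/4)
     R3 -= -5·R2  ⇒  (0, 0, 0, 17/2)
[4] R3 /= 17/2  ⇒  (0, 0, 0, 1)
     R0 -= -2·R3  ⇒  (1, 0, 0, 0)
     R1 -= 15/4·R3  ⇒  (0, 1, 0, 0)
     R2 -= 5/2·R3  ⇒  (0, 0, 1, 0)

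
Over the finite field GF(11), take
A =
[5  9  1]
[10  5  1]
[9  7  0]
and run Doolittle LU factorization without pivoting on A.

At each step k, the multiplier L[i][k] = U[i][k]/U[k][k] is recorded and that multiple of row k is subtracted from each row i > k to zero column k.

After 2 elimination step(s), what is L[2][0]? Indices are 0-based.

L[2][0] = 4

[col 0] pivot 5
  R1 -= 2*R0 → (0, 9, 10)  (L[1][0] := 2)
  R2 -= 4*R0 → (0, 4, 7)  (L[2][0] := 4)
[col 1] pivot 9
  R2 -= 9*R1 → (0, 0, 5)  (L[2][1] := 9)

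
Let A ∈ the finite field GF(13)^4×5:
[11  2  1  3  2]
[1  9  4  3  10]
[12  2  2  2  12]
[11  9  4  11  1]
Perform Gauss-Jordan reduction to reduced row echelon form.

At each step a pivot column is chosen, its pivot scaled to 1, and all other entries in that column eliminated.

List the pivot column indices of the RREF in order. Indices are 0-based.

pivot columns: 0, 1, 2, 3

step 1: normalize row 0 (÷11) = (1, 12, 6, 5, 12)
  row 1: subtract 1×row0 = (0, 10, 11, 11, 11)
  row 2: subtract 12×row0 = (0, 1, 8, 7, 11)
  row 3: subtract 11×row0 = (0, 7, 3, 8, 12)
step 2: normalize row 1 (÷10) = (0, 1, 5, 5, 5)
  row 0: subtract 12×row1 = (1, 0, 11, 10, 4)
  row 2: subtract 1×row1 = (0, 0, 3, 2, 6)
  row 3: subtract 7×row1 = (0, 0, 7, 12, 3)
step 3: normalize row 2 (÷3) = (0, 0, 1, 5, 2)
  row 0: subtract 11×row2 = (1, 0, 0, 7, 8)
  row 1: subtract 5×row2 = (0, 1, 0, 6, 8)
  row 3: subtract 7×row2 = (0, 0, 0, 3, 2)
step 4: normalize row 3 (÷3) = (0, 0, 0, 1, 5)
  row 0: subtract 7×row3 = (1, 0, 0, 0, 12)
  row 1: subtract 6×row3 = (0, 1, 0, 0, 4)
  row 2: subtract 5×row3 = (0, 0, 1, 0, 3)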